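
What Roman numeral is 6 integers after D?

D = 500
500 + 6 = 506

DVI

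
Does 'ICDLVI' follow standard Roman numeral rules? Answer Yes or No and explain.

'ICDLVI': Invalid subtractive combination: IC

No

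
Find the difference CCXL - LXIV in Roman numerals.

CCXL = 240
LXIV = 64
240 - 64 = 176

CLXXVI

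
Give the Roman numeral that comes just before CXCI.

CXCI = 191; previous is 190

CXC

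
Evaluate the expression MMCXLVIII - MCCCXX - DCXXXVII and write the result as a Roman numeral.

MMCXLVIII = 2148, MCCCXX = 1320, DCXXXVII = 637
2148 - 1320 = 828
828 - 637 = 191

CXCI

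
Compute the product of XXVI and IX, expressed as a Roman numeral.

XXVI = 26
IX = 9
26 × 9 = 234

CCXXXIV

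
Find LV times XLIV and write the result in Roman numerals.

LV = 55
XLIV = 44
55 × 44 = 2420

MMCDXX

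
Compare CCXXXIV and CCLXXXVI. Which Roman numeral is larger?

CCXXXIV = 234
CCLXXXVI = 286
286 is larger

CCLXXXVI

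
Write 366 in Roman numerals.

Convert 366 to Roman numerals:
  366 contains 3×100 (CCC)
  66 contains 1×50 (L)
  16 contains 1×10 (X)
  6 contains 1×5 (V)
  1 contains 1×1 (I)

CCCLXVI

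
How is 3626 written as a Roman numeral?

Convert 3626 to Roman numerals:
  3626 contains 3×1000 (MMM)
  626 contains 1×500 (D)
  126 contains 1×100 (C)
  26 contains 2×10 (XX)
  6 contains 1×5 (V)
  1 contains 1×1 (I)

MMMDCXXVI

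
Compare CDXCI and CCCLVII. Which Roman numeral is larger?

CDXCI = 491
CCCLVII = 357
491 is larger

CDXCI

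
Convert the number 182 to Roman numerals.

Convert 182 to Roman numerals:
  182 contains 1×100 (C)
  82 contains 1×50 (L)
  32 contains 3×10 (XXX)
  2 contains 2×1 (II)

CLXXXII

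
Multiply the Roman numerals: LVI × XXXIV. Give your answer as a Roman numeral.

LVI = 56
XXXIV = 34
56 × 34 = 1904

MCMIV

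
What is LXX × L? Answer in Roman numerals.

LXX = 70
L = 50
70 × 50 = 3500

MMMD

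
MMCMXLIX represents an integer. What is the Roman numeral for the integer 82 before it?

MMCMXLIX = 2949
2949 - 82 = 2867

MMDCCCLXVII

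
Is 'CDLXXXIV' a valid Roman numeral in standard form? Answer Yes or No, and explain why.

'CDLXXXIV': Check the rules: uses only the symbols I, V, X, L, C, D, M; no symbol is repeated more than three times in a row; V, L and D each appear at most once; the only places a smaller symbol precedes a larger one are the allowed subtractive pairs CD, IV, the symbol right after such a pair (if any) is smaller than the pair's first symbol, and otherwise the values never increase from left to right. Value: CD (400) + L (50) + X (10) + X (10) + X (10) + IV (4) = 484. So it is a valid standard Roman numeral.

Yes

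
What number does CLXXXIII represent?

CLXXXIII: C=100, L=50, X=10, X=10, X=10, I=1, I=1, I=1
100 + 50 + 10 + 10 + 10 + 1 + 1 + 1 = 183

183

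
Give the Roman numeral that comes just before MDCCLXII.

MDCCLXII = 1762, so the previous integer is 1762 - 1 = 1761

MDCCLXI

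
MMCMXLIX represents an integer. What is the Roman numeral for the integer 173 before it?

MMCMXLIX = 2949
2949 - 173 = 2776

MMDCCLXXVI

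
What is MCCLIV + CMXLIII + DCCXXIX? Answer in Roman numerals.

MCCLIV = 1254, CMXLIII = 943, DCCXXIX = 729
1254 + 943 = 2197
2197 + 729 = 2926

MMCMXXVI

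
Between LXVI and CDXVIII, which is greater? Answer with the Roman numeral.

LXVI = 66
CDXVIII = 418
418 is larger

CDXVIII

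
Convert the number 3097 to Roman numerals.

Convert 3097 to Roman numerals:
  3097 contains 3×1000 (MMM)
  97 contains 1×90 (XC)
  7 contains 1×5 (V)
  2 contains 2×1 (II)

MMMXCVII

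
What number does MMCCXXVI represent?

MMCCXXVI: M=1000, M=1000, C=100, C=100, X=10, X=10, V=5, I=1
1000 + 1000 + 100 + 100 + 10 + 10 + 5 + 1 = 2226

2226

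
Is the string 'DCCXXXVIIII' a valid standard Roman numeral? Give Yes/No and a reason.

'DCCXXXVIIII': More than 3 consecutive I's

No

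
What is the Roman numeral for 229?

Convert 229 to Roman numerals:
  229 contains 2×100 (CC)
  29 contains 2×10 (XX)
  9 contains 1×9 (IX)

CCXXIX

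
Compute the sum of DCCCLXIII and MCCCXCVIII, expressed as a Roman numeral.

DCCCLXIII = 863
MCCCXCVIII = 1398
863 + 1398 = 2261

MMCCLXI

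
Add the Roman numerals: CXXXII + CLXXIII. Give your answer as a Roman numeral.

CXXXII = 132
CLXXIII = 173
132 + 173 = 305

CCCV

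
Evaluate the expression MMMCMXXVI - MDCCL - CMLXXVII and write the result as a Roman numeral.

MMMCMXXVI = 3926, MDCCL = 1750, CMLXXVII = 977
3926 - 1750 = 2176
2176 - 977 = 1199

MCXCIX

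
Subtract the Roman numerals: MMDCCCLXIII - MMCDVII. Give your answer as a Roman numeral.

MMDCCCLXIII = 2863
MMCDVII = 2407
2863 - 2407 = 456

CDLVI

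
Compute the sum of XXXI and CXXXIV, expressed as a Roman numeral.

XXXI = 31
CXXXIV = 134
31 + 134 = 165

CLXV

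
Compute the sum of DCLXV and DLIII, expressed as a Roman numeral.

DCLXV = 665
DLIII = 553
665 + 553 = 1218

MCCXVIII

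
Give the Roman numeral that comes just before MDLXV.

MDLXV = 1565; previous is 1564

MDLXIV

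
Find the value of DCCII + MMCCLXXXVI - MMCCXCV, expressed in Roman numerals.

DCCII = 702, MMCCLXXXVI = 2286, MMCCXCV = 2295
702 + 2286 = 2988
2988 - 2295 = 693

DCXCIII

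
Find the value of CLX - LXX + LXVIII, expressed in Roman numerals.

CLX = 160, LXX = 70, LXVIII = 68
160 - 70 = 90
90 + 68 = 158

CLVIII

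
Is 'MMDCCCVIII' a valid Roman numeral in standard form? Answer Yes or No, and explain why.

'MMDCCCVIII': Check the rules: uses only the symbols I, V, X, L, C, D, M; no symbol is repeated more than three times in a row; V, L and D each appear at most once; no smaller symbol precedes a larger one (values never increase from left to right). Value: M (1000) + M (1000) + D (500) + C (100) + C (100) + C (100) + V (5) + I (1) + I (1) + I (1) = 2808. So it is a valid standard Roman numeral.

Yes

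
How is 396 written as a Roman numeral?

Convert 396 to Roman numerals:
  396 contains 3×100 (CCC)
  96 contains 1×90 (XC)
  6 contains 1×5 (V)
  1 contains 1×1 (I)

CCCXCVI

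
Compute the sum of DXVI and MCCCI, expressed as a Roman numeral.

DXVI = 516
MCCCI = 1301
516 + 1301 = 1817

MDCCCXVII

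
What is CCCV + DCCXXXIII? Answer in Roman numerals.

CCCV = 305
DCCXXXIII = 733
305 + 733 = 1038

MXXXVIII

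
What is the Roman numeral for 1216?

Convert 1216 to Roman numerals:
  1216 contains 1×1000 (M)
  216 contains 2×100 (CC)
  16 contains 1×10 (X)
  6 contains 1×5 (V)
  1 contains 1×1 (I)

MCCXVI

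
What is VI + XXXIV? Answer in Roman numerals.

VI = 6
XXXIV = 34
6 + 34 = 40

XL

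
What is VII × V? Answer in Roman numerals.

VII = 7
V = 5
7 × 5 = 35

XXXV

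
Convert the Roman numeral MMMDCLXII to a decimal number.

MMMDCLXII: M=1000, M=1000, M=1000, D=500, C=100, L=50, X=10, I=1, I=1
1000 + 1000 + 1000 + 500 + 100 + 50 + 10 + 1 + 1 = 3662

3662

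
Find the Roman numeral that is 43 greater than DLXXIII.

DLXXIII = 573
573 + 43 = 616

DCXVI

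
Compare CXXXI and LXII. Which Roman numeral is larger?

CXXXI = 131
LXII = 62
131 is larger

CXXXI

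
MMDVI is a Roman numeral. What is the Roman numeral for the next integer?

MMDVI = 2506, so the next integer is 2506 + 1 = 2507

MMDVII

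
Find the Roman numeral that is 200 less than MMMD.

MMMD = 3500
3500 - 200 = 3300

MMMCCC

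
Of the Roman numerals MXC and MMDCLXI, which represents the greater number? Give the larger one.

MXC = 1090
MMDCLXI = 2661
2661 is larger

MMDCLXI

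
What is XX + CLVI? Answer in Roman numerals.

XX = 20
CLVI = 156
20 + 156 = 176

CLXXVI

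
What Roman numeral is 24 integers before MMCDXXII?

MMCDXXII = 2422
2422 - 24 = 2398

MMCCCXCVIII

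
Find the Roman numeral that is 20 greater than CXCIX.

CXCIX = 199
199 + 20 = 219

CCXIX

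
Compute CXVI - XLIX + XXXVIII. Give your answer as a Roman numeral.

CXVI = 116, XLIX = 49, XXXVIII = 38
116 - 49 = 67
67 + 38 = 105

CV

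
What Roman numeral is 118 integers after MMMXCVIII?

MMMXCVIII = 3098
3098 + 118 = 3216

MMMCCXVI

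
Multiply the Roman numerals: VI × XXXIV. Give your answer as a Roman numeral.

VI = 6
XXXIV = 34
6 × 34 = 204

CCIV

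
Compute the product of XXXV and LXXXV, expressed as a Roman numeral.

XXXV = 35
LXXXV = 85
35 × 85 = 2975

MMCMLXXV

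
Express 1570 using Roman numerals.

Convert 1570 to Roman numerals:
  1570 contains 1×1000 (M)
  570 contains 1×500 (D)
  70 contains 1×50 (L)
  20 contains 2×10 (XX)

MDLXX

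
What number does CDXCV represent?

CDXCV: CD=400, XC=90, V=5
400 + 90 + 5 = 495

495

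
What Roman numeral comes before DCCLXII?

DCCLXII = 762, so the previous integer is 762 - 1 = 761

DCCLXI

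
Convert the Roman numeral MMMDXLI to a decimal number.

MMMDXLI: M=1000, M=1000, M=1000, D=500, XL=40, I=1
1000 + 1000 + 1000 + 500 + 40 + 1 = 3541

3541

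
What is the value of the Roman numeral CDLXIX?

CDLXIX: CD=400, L=50, X=10, IX=9
400 + 50 + 10 + 9 = 469

469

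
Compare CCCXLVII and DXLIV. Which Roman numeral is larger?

CCCXLVII = 347
DXLIV = 544
544 is larger

DXLIV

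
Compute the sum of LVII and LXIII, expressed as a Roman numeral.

LVII = 57
LXIII = 63
57 + 63 = 120

CXX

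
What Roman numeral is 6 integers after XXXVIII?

XXXVIII = 38
38 + 6 = 44

XLIV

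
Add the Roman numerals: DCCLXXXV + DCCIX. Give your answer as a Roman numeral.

DCCLXXXV = 785
DCCIX = 709
785 + 709 = 1494

MCDXCIV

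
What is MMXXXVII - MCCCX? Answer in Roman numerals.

MMXXXVII = 2037
MCCCX = 1310
2037 - 1310 = 727

DCCXXVII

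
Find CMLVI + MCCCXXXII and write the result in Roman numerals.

CMLVI = 956
MCCCXXXII = 1332
956 + 1332 = 2288

MMCCLXXXVIII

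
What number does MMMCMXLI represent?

MMMCMXLI: M=1000, M=1000, M=1000, CM=900, XL=40, I=1
1000 + 1000 + 1000 + 900 + 40 + 1 = 3941

3941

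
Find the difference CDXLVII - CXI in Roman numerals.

CDXLVII = 447
CXI = 111
447 - 111 = 336

CCCXXXVI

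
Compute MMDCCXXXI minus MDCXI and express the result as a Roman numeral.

MMDCCXXXI = 2731
MDCXI = 1611
2731 - 1611 = 1120

MCXX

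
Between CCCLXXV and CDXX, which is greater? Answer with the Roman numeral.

CCCLXXV = 375
CDXX = 420
420 is larger

CDXX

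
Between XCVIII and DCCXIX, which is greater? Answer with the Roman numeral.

XCVIII = 98
DCCXIX = 719
719 is larger

DCCXIX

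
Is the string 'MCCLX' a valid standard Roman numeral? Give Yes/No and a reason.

'MCCLX': Check the rules: uses only the symbols I, V, X, L, C, D, M; no symbol is repeated more than three times in a row; V, L and D each appear at most once; no smaller symbol precedes a larger one (values never increase from left to right). Value: M (1000) + C (100) + C (100) + L (50) + X (10) = 1260. So it is a valid standard Roman numeral.

Yes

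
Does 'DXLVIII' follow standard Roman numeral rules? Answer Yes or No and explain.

'DXLVIII': Check the rules: uses only the symbols I, V, X, L, C, D, M; no symbol is repeated more than three times in a row; V, L and D each appear at most once; the only place a smaller symbol precedes a larger one is the allowed subtractive pair XL, the symbol right after such a pair (if any) is smaller than the pair's first symbol, and otherwise the values never increase from left to right. Value: D (500) + XL (40) + V (5) + I (1) + I (1) + I (1) = 548. So it is a valid standard Roman numeral.

Yes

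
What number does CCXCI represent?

CCXCI: C=100, C=100, XC=90, I=1
100 + 100 + 90 + 1 = 291

291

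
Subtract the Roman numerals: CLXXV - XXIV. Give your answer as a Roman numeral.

CLXXV = 175
XXIV = 24
175 - 24 = 151

CLI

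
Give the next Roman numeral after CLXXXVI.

CLXXXVI = 186, so the next integer is 186 + 1 = 187

CLXXXVII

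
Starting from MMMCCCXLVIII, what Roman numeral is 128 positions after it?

MMMCCCXLVIII = 3348
3348 + 128 = 3476

MMMCDLXXVI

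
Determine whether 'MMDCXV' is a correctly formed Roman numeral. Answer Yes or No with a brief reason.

'MMDCXV': Check the rules: uses only the symbols I, V, X, L, C, D, M; no symbol is repeated more than three times in a row; V, L and D each appear at most once; no smaller symbol precedes a larger one (values never increase from left to right). Value: M (1000) + M (1000) + D (500) + C (100) + X (10) + V (5) = 2615. So it is a valid standard Roman numeral.

Yes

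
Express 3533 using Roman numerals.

Convert 3533 to Roman numerals:
  3533 contains 3×1000 (MMM)
  533 contains 1×500 (D)
  33 contains 3×10 (XXX)
  3 contains 3×1 (III)

MMMDXXXIII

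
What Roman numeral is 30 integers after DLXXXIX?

DLXXXIX = 589
589 + 30 = 619

DCXIX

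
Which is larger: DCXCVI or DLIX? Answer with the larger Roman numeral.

DCXCVI = 696
DLIX = 559
696 is larger

DCXCVI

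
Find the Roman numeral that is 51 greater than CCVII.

CCVII = 207
207 + 51 = 258

CCLVIII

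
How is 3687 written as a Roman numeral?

Convert 3687 to Roman numerals:
  3687 contains 3×1000 (MMM)
  687 contains 1×500 (D)
  187 contains 1×100 (C)
  87 contains 1×50 (L)
  37 contains 3×10 (XXX)
  7 contains 1×5 (V)
  2 contains 2×1 (II)

MMMDCLXXXVII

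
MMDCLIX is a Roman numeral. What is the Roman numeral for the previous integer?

MMDCLIX = 2659, so the previous integer is 2659 - 1 = 2658

MMDCLVIII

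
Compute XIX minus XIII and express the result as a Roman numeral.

XIX = 19
XIII = 13
19 - 13 = 6

VI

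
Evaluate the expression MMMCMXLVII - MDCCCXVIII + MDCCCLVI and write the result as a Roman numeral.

MMMCMXLVII = 3947, MDCCCXVIII = 1818, MDCCCLVI = 1856
3947 - 1818 = 2129
2129 + 1856 = 3985

MMMCMLXXXV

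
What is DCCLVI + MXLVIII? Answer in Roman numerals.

DCCLVI = 756
MXLVIII = 1048
756 + 1048 = 1804

MDCCCIV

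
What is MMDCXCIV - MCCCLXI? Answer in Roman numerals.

MMDCXCIV = 2694
MCCCLXI = 1361
2694 - 1361 = 1333

MCCCXXXIII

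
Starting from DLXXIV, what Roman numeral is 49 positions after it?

DLXXIV = 574
574 + 49 = 623

DCXXIII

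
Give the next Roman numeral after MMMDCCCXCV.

MMMDCCCXCV = 3895; next is 3896

MMMDCCCXCVI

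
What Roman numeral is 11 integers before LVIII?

LVIII = 58
58 - 11 = 47

XLVII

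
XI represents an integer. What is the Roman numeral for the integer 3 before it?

XI = 11
11 - 3 = 8

VIII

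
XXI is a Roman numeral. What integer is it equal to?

XXI: X=10, X=10, I=1
10 + 10 + 1 = 21

21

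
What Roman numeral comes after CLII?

CLII = 152, so the next integer is 152 + 1 = 153

CLIII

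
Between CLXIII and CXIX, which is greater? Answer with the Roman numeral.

CLXIII = 163
CXIX = 119
163 is larger

CLXIII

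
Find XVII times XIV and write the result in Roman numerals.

XVII = 17
XIV = 14
17 × 14 = 238

CCXXXVIII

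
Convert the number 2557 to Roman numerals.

Convert 2557 to Roman numerals:
  2557 contains 2×1000 (MM)
  557 contains 1×500 (D)
  57 contains 1×50 (L)
  7 contains 1×5 (V)
  2 contains 2×1 (II)

MMDLVII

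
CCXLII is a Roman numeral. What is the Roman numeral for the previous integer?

CCXLII = 242; previous is 241

CCXLI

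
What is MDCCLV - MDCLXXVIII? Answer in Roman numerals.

MDCCLV = 1755
MDCLXXVIII = 1678
1755 - 1678 = 77

LXXVII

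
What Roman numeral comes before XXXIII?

XXXIII = 33, so the previous integer is 33 - 1 = 32

XXXII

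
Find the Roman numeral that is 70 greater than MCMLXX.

MCMLXX = 1970
1970 + 70 = 2040

MMXL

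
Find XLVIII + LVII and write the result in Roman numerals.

XLVIII = 48
LVII = 57
48 + 57 = 105

CV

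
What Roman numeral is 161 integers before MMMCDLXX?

MMMCDLXX = 3470
3470 - 161 = 3309

MMMCCCIX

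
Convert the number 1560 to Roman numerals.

Convert 1560 to Roman numerals:
  1560 contains 1×1000 (M)
  560 contains 1×500 (D)
  60 contains 1×50 (L)
  10 contains 1×10 (X)

MDLX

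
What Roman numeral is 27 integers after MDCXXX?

MDCXXX = 1630
1630 + 27 = 1657

MDCLVII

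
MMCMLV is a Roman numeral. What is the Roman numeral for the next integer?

MMCMLV = 2955, so the next integer is 2955 + 1 = 2956

MMCMLVI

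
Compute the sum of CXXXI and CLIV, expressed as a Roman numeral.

CXXXI = 131
CLIV = 154
131 + 154 = 285

CCLXXXV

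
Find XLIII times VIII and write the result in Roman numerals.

XLIII = 43
VIII = 8
43 × 8 = 344

CCCXLIV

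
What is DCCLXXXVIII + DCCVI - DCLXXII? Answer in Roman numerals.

DCCLXXXVIII = 788, DCCVI = 706, DCLXXII = 672
788 + 706 = 1494
1494 - 672 = 822

DCCCXXII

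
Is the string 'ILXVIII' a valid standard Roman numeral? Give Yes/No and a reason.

'ILXVIII': Invalid subtractive combination: IL

No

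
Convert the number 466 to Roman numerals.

Convert 466 to Roman numerals:
  466 contains 1×400 (CD)
  66 contains 1×50 (L)
  16 contains 1×10 (X)
  6 contains 1×5 (V)
  1 contains 1×1 (I)

CDLXVI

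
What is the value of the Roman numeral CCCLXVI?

CCCLXVI: C=100, C=100, C=100, L=50, X=10, V=5, I=1
100 + 100 + 100 + 50 + 10 + 5 + 1 = 366

366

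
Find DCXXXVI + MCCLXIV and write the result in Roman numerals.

DCXXXVI = 636
MCCLXIV = 1264
636 + 1264 = 1900

MCM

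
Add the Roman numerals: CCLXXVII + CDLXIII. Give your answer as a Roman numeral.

CCLXXVII = 277
CDLXIII = 463
277 + 463 = 740

DCCXL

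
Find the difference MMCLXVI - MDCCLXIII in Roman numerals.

MMCLXVI = 2166
MDCCLXIII = 1763
2166 - 1763 = 403

CDIII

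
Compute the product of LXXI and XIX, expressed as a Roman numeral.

LXXI = 71
XIX = 19
71 × 19 = 1349

MCCCXLIX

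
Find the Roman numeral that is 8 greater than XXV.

XXV = 25
25 + 8 = 33

XXXIII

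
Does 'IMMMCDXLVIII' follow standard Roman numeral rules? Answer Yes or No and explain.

'IMMMCDXLVIII': Invalid subtractive combination: IM

No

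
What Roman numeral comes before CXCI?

CXCI = 191, so the previous integer is 191 - 1 = 190

CXC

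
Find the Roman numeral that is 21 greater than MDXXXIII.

MDXXXIII = 1533
1533 + 21 = 1554

MDLIV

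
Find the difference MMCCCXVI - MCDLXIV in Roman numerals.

MMCCCXVI = 2316
MCDLXIV = 1464
2316 - 1464 = 852

DCCCLII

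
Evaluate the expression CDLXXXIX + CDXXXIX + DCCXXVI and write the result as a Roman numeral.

CDLXXXIX = 489, CDXXXIX = 439, DCCXXVI = 726
489 + 439 = 928
928 + 726 = 1654

MDCLIV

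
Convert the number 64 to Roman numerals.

Convert 64 to Roman numerals:
  64 contains 1×50 (L)
  14 contains 1×10 (X)
  4 contains 1×4 (IV)

LXIV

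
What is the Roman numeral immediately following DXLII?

DXLII = 542, so the next integer is 542 + 1 = 543

DXLIII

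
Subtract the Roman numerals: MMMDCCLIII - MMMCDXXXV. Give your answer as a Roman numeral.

MMMDCCLIII = 3753
MMMCDXXXV = 3435
3753 - 3435 = 318

CCCXVIII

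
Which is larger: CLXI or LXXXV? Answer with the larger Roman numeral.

CLXI = 161
LXXXV = 85
161 is larger

CLXI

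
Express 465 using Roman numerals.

Convert 465 to Roman numerals:
  465 contains 1×400 (CD)
  65 contains 1×50 (L)
  15 contains 1×10 (X)
  5 contains 1×5 (V)

CDLXV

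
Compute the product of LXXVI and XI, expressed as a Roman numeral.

LXXVI = 76
XI = 11
76 × 11 = 836

DCCCXXXVI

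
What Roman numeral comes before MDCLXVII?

MDCLXVII = 1667; previous is 1666

MDCLXVI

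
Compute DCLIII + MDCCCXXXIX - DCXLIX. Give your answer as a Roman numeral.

DCLIII = 653, MDCCCXXXIX = 1839, DCXLIX = 649
653 + 1839 = 2492
2492 - 649 = 1843

MDCCCXLIII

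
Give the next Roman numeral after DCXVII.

DCXVII = 617; next is 618

DCXVIII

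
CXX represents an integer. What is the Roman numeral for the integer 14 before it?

CXX = 120
120 - 14 = 106

CVI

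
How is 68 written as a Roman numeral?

Convert 68 to Roman numerals:
  68 contains 1×50 (L)
  18 contains 1×10 (X)
  8 contains 1×5 (V)
  3 contains 3×1 (III)

LXVIII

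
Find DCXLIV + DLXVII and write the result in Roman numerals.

DCXLIV = 644
DLXVII = 567
644 + 567 = 1211

MCCXI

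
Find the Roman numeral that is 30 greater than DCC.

DCC = 700
700 + 30 = 730

DCCXXX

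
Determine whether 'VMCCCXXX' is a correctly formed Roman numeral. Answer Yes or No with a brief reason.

'VMCCCXXX': Invalid subtractive combination: VM

No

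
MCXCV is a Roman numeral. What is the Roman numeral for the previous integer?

MCXCV = 1195, so the previous integer is 1195 - 1 = 1194

MCXCIV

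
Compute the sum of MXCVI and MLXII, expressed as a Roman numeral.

MXCVI = 1096
MLXII = 1062
1096 + 1062 = 2158

MMCLVIII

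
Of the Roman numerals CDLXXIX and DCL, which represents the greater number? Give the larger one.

CDLXXIX = 479
DCL = 650
650 is larger

DCL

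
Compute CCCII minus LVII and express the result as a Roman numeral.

CCCII = 302
LVII = 57
302 - 57 = 245

CCXLV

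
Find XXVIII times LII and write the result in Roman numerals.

XXVIII = 28
LII = 52
28 × 52 = 1456

MCDLVI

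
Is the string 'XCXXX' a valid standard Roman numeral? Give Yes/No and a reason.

'XCXXX': X cannot come right after the subtractive pair XC: once X is subtracted in XC, the next symbol must be smaller than X

No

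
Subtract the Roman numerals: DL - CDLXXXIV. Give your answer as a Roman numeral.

DL = 550
CDLXXXIV = 484
550 - 484 = 66

LXVI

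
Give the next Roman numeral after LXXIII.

LXXIII = 73, so the next integer is 73 + 1 = 74

LXXIV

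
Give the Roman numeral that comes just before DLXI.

DLXI = 561, so the previous integer is 561 - 1 = 560

DLX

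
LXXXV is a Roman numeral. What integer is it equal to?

LXXXV: L=50, X=10, X=10, X=10, V=5
50 + 10 + 10 + 10 + 5 = 85

85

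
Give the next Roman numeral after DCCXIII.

DCCXIII = 713; next is 714

DCCXIV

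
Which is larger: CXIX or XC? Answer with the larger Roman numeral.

CXIX = 119
XC = 90
119 is larger

CXIX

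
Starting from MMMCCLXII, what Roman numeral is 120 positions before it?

MMMCCLXII = 3262
3262 - 120 = 3142

MMMCXLII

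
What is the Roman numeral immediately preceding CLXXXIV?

CLXXXIV = 184; previous is 183

CLXXXIII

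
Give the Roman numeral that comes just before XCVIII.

XCVIII = 98; previous is 97

XCVII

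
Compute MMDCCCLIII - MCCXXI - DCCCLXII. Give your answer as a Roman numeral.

MMDCCCLIII = 2853, MCCXXI = 1221, DCCCLXII = 862
2853 - 1221 = 1632
1632 - 862 = 770

DCCLXX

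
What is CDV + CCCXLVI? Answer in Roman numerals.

CDV = 405
CCCXLVI = 346
405 + 346 = 751

DCCLI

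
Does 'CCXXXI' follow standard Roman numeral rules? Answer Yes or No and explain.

'CCXXXI': Check the rules: uses only the symbols I, V, X, L, C, D, M; no symbol is repeated more than three times in a row; V, L and D each appear at most once; no smaller symbol precedes a larger one (values never increase from left to right). Value: C (100) + C (100) + X (10) + X (10) + X (10) + I (1) = 231. So it is a valid standard Roman numeral.

Yes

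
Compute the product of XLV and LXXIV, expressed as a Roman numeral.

XLV = 45
LXXIV = 74
45 × 74 = 3330

MMMCCCXXX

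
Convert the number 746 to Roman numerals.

Convert 746 to Roman numerals:
  746 contains 1×500 (D)
  246 contains 2×100 (CC)
  46 contains 1×40 (XL)
  6 contains 1×5 (V)
  1 contains 1×1 (I)

DCCXLVI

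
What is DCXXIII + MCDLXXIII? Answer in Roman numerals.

DCXXIII = 623
MCDLXXIII = 1473
623 + 1473 = 2096

MMXCVI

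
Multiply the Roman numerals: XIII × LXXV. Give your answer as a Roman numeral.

XIII = 13
LXXV = 75
13 × 75 = 975

CMLXXV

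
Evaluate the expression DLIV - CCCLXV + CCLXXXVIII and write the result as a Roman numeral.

DLIV = 554, CCCLXV = 365, CCLXXXVIII = 288
554 - 365 = 189
189 + 288 = 477

CDLXXVII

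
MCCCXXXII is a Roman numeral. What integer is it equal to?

MCCCXXXII: M=1000, C=100, C=100, C=100, X=10, X=10, X=10, I=1, I=1
1000 + 100 + 100 + 100 + 10 + 10 + 10 + 1 + 1 = 1332

1332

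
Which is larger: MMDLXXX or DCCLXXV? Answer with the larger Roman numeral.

MMDLXXX = 2580
DCCLXXV = 775
2580 is larger

MMDLXXX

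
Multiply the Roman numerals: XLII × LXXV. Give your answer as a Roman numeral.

XLII = 42
LXXV = 75
42 × 75 = 3150

MMMCL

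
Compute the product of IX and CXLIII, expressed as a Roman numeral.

IX = 9
CXLIII = 143
9 × 143 = 1287

MCCLXXXVII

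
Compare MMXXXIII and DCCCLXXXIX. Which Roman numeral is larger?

MMXXXIII = 2033
DCCCLXXXIX = 889
2033 is larger

MMXXXIII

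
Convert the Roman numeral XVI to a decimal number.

XVI: X=10, V=5, I=1
10 + 5 + 1 = 16

16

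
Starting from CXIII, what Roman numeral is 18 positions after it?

CXIII = 113
113 + 18 = 131

CXXXI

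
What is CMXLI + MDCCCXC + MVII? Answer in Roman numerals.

CMXLI = 941, MDCCCXC = 1890, MVII = 1007
941 + 1890 = 2831
2831 + 1007 = 3838

MMMDCCCXXXVIII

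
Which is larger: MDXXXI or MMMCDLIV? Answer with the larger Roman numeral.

MDXXXI = 1531
MMMCDLIV = 3454
3454 is larger

MMMCDLIV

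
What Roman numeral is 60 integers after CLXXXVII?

CLXXXVII = 187
187 + 60 = 247

CCXLVII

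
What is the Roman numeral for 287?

Convert 287 to Roman numerals:
  287 contains 2×100 (CC)
  87 contains 1×50 (L)
  37 contains 3×10 (XXX)
  7 contains 1×5 (V)
  2 contains 2×1 (II)

CCLXXXVII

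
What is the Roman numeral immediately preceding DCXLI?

DCXLI = 641; previous is 640

DCXL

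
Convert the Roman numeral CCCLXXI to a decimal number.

CCCLXXI: C=100, C=100, C=100, L=50, X=10, X=10, I=1
100 + 100 + 100 + 50 + 10 + 10 + 1 = 371

371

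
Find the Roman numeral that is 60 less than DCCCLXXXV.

DCCCLXXXV = 885
885 - 60 = 825

DCCCXXV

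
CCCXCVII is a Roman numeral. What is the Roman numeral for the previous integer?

CCCXCVII = 397; previous is 396

CCCXCVI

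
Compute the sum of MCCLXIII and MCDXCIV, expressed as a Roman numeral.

MCCLXIII = 1263
MCDXCIV = 1494
1263 + 1494 = 2757

MMDCCLVII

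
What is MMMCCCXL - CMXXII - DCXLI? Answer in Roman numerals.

MMMCCCXL = 3340, CMXXII = 922, DCXLI = 641
3340 - 922 = 2418
2418 - 641 = 1777

MDCCLXXVII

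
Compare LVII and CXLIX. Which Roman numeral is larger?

LVII = 57
CXLIX = 149
149 is larger

CXLIX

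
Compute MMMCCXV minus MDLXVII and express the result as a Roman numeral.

MMMCCXV = 3215
MDLXVII = 1567
3215 - 1567 = 1648

MDCXLVIII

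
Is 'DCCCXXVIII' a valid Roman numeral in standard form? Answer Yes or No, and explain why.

'DCCCXXVIII': Check the rules: uses only the symbols I, V, X, L, C, D, M; no symbol is repeated more than three times in a row; V, L and D each appear at most once; no smaller symbol precedes a larger one (values never increase from left to right). Value: D (500) + C (100) + C (100) + C (100) + X (10) + X (10) + V (5) + I (1) + I (1) + I (1) = 828. So it is a valid standard Roman numeral.

Yes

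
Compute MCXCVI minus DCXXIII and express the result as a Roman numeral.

MCXCVI = 1196
DCXXIII = 623
1196 - 623 = 573

DLXXIII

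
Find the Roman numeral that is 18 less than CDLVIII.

CDLVIII = 458
458 - 18 = 440

CDXL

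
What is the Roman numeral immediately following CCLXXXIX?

CCLXXXIX = 289; next is 290

CCXC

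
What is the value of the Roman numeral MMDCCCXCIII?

MMDCCCXCIII: M=1000, M=1000, D=500, C=100, C=100, C=100, XC=90, I=1, I=1, I=1
1000 + 1000 + 500 + 100 + 100 + 100 + 90 + 1 + 1 + 1 = 2893

2893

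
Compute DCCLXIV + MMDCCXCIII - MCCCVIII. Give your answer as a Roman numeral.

DCCLXIV = 764, MMDCCXCIII = 2793, MCCCVIII = 1308
764 + 2793 = 3557
3557 - 1308 = 2249

MMCCXLIX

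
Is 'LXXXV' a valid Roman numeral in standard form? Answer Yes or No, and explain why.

'LXXXV': Check the rules: uses only the symbols I, V, X, L, C, D, M; no symbol is repeated more than three times in a row; V, L and D each appear at most once; no smaller symbol precedes a larger one (values never increase from left to right). Value: L (50) + X (10) + X (10) + X (10) + V (5) = 85. So it is a valid standard Roman numeral.

Yes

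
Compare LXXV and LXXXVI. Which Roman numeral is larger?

LXXV = 75
LXXXVI = 86
86 is larger

LXXXVI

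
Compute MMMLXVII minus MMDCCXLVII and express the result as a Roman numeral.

MMMLXVII = 3067
MMDCCXLVII = 2747
3067 - 2747 = 320

CCCXX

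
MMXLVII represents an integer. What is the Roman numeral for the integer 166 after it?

MMXLVII = 2047
2047 + 166 = 2213

MMCCXIII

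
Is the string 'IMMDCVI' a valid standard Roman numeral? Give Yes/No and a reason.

'IMMDCVI': Invalid subtractive combination: IM

No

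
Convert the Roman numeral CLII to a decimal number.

CLII: C=100, L=50, I=1, I=1
100 + 50 + 1 + 1 = 152

152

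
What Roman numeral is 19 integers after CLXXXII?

CLXXXII = 182
182 + 19 = 201

CCI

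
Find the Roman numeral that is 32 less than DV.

DV = 505
505 - 32 = 473

CDLXXIII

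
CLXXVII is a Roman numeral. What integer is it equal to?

CLXXVII: C=100, L=50, X=10, X=10, V=5, I=1, I=1
100 + 50 + 10 + 10 + 5 + 1 + 1 = 177

177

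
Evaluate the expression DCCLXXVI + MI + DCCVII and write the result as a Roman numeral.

DCCLXXVI = 776, MI = 1001, DCCVII = 707
776 + 1001 = 1777
1777 + 707 = 2484

MMCDLXXXIV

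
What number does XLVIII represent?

XLVIII: XL=40, V=5, I=1, I=1, I=1
40 + 5 + 1 + 1 + 1 = 48

48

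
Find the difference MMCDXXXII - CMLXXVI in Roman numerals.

MMCDXXXII = 2432
CMLXXVI = 976
2432 - 976 = 1456

MCDLVI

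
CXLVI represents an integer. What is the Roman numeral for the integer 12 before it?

CXLVI = 146
146 - 12 = 134

CXXXIV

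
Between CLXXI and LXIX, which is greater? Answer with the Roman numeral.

CLXXI = 171
LXIX = 69
171 is larger

CLXXI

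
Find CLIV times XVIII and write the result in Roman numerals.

CLIV = 154
XVIII = 18
154 × 18 = 2772

MMDCCLXXII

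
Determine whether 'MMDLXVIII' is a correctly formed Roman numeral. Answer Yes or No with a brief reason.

'MMDLXVIII': Check the rules: uses only the symbols I, V, X, L, C, D, M; no symbol is repeated more than three times in a row; V, L and D each appear at most once; no smaller symbol precedes a larger one (values never increase from left to right). Value: M (1000) + M (1000) + D (500) + L (50) + X (10) + V (5) + I (1) + I (1) + I (1) = 2568. So it is a valid standard Roman numeral.

Yes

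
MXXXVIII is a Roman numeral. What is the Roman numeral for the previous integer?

MXXXVIII = 1038, so the previous integer is 1038 - 1 = 1037

MXXXVII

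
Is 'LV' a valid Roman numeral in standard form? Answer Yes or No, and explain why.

'LV': Check the rules: uses only the symbols I, V, X, L, C, D, M; no symbol is repeated more than three times in a row; V, L and D each appear at most once; no smaller symbol precedes a larger one (values never increase from left to right). Value: L (50) + V (5) = 55. So it is a valid standard Roman numeral.

Yes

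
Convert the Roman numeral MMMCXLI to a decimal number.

MMMCXLI: M=1000, M=1000, M=1000, C=100, XL=40, I=1
1000 + 1000 + 1000 + 100 + 40 + 1 = 3141

3141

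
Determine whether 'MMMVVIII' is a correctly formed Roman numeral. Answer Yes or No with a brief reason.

'MMMVVIII': V should not appear more than once

No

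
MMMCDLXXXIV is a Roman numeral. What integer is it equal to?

MMMCDLXXXIV: M=1000, M=1000, M=1000, CD=400, L=50, X=10, X=10, X=10, IV=4
1000 + 1000 + 1000 + 400 + 50 + 10 + 10 + 10 + 4 = 3484

3484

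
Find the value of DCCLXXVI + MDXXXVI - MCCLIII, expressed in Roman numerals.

DCCLXXVI = 776, MDXXXVI = 1536, MCCLIII = 1253
776 + 1536 = 2312
2312 - 1253 = 1059

MLIX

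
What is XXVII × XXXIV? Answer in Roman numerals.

XXVII = 27
XXXIV = 34
27 × 34 = 918

CMXVIII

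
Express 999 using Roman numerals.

Convert 999 to Roman numerals:
  999 contains 1×900 (CM)
  99 contains 1×90 (XC)
  9 contains 1×9 (IX)

CMXCIX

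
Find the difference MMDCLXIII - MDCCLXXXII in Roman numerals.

MMDCLXIII = 2663
MDCCLXXXII = 1782
2663 - 1782 = 881

DCCCLXXXI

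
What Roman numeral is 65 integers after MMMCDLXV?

MMMCDLXV = 3465
3465 + 65 = 3530

MMMDXXX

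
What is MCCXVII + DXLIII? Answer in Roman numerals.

MCCXVII = 1217
DXLIII = 543
1217 + 543 = 1760

MDCCLX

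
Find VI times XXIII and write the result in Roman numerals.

VI = 6
XXIII = 23
6 × 23 = 138

CXXXVIII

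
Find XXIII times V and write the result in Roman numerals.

XXIII = 23
V = 5
23 × 5 = 115

CXV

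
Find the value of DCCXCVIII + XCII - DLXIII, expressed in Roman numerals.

DCCXCVIII = 798, XCII = 92, DLXIII = 563
798 + 92 = 890
890 - 563 = 327

CCCXXVII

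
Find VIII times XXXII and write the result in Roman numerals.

VIII = 8
XXXII = 32
8 × 32 = 256

CCLVI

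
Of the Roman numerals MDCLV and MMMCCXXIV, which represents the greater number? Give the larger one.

MDCLV = 1655
MMMCCXXIV = 3224
3224 is larger

MMMCCXXIV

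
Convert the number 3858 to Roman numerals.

Convert 3858 to Roman numerals:
  3858 contains 3×1000 (MMM)
  858 contains 1×500 (D)
  358 contains 3×100 (CCC)
  58 contains 1×50 (L)
  8 contains 1×5 (V)
  3 contains 3×1 (III)

MMMDCCCLVIII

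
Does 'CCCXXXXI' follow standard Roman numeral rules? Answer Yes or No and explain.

'CCCXXXXI': More than 3 consecutive X's

No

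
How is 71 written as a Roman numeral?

Convert 71 to Roman numerals:
  71 contains 1×50 (L)
  21 contains 2×10 (XX)
  1 contains 1×1 (I)

LXXI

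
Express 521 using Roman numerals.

Convert 521 to Roman numerals:
  521 contains 1×500 (D)
  21 contains 2×10 (XX)
  1 contains 1×1 (I)

DXXI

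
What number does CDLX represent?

CDLX: CD=400, L=50, X=10
400 + 50 + 10 = 460

460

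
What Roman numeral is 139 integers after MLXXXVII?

MLXXXVII = 1087
1087 + 139 = 1226

MCCXXVI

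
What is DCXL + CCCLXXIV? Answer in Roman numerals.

DCXL = 640
CCCLXXIV = 374
640 + 374 = 1014

MXIV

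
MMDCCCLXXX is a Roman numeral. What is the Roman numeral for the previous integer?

MMDCCCLXXX = 2880; previous is 2879

MMDCCCLXXIX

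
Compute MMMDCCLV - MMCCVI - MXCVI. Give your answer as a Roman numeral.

MMMDCCLV = 3755, MMCCVI = 2206, MXCVI = 1096
3755 - 2206 = 1549
1549 - 1096 = 453

CDLIII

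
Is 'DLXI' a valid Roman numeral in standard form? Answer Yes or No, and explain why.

'DLXI': Check the rules: uses only the symbols I, V, X, L, C, D, M; no symbol is repeated more than three times in a row; V, L and D each appear at most once; no smaller symbol precedes a larger one (values never increase from left to right). Value: D (500) + L (50) + X (10) + I (1) = 561. So it is a valid standard Roman numeral.

Yes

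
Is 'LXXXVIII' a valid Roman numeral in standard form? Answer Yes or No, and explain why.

'LXXXVIII': Check the rules: uses only the symbols I, V, X, L, C, D, M; no symbol is repeated more than three times in a row; V, L and D each appear at most once; no smaller symbol precedes a larger one (values never increase from left to right). Value: L (50) + X (10) + X (10) + X (10) + V (5) + I (1) + I (1) + I (1) = 88. So it is a valid standard Roman numeral.

Yes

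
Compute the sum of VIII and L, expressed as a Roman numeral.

VIII = 8
L = 50
8 + 50 = 58

LVIII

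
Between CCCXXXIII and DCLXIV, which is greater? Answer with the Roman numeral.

CCCXXXIII = 333
DCLXIV = 664
664 is larger

DCLXIV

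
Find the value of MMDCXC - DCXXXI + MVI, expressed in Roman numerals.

MMDCXC = 2690, DCXXXI = 631, MVI = 1006
2690 - 631 = 2059
2059 + 1006 = 3065

MMMLXV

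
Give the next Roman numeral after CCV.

CCV = 205; next is 206

CCVI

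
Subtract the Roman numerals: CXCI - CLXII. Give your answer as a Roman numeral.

CXCI = 191
CLXII = 162
191 - 162 = 29

XXIX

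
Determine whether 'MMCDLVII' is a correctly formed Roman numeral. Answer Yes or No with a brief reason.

'MMCDLVII': Check the rules: uses only the symbols I, V, X, L, C, D, M; no symbol is repeated more than three times in a row; V, L and D each appear at most once; the only place a smaller symbol precedes a larger one is the allowed subtractive pair CD, the symbol right after such a pair (if any) is smaller than the pair's first symbol, and otherwise the values never increase from left to right. Value: M (1000) + M (1000) + CD (400) + L (50) + V (5) + I (1) + I (1) = 2457. So it is a valid standard Roman numeral.

Yes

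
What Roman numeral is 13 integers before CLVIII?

CLVIII = 158
158 - 13 = 145

CXLV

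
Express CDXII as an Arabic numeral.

CDXII: CD=400, X=10, I=1, I=1
400 + 10 + 1 + 1 = 412

412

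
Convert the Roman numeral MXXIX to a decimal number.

MXXIX: M=1000, X=10, X=10, IX=9
1000 + 10 + 10 + 9 = 1029

1029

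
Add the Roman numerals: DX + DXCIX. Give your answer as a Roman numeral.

DX = 510
DXCIX = 599
510 + 599 = 1109

MCIX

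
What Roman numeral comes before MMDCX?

MMDCX = 2610; previous is 2609

MMDCIX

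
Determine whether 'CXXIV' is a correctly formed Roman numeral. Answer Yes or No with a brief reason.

'CXXIV': Check the rules: uses only the symbols I, V, X, L, C, D, M; no symbol is repeated more than three times in a row; V, L and D each appear at most once; the only place a smaller symbol precedes a larger one is the allowed subtractive pair IV, the symbol right after such a pair (if any) is smaller than the pair's first symbol, and otherwise the values never increase from left to right. Value: C (100) + X (10) + X (10) + IV (4) = 124. So it is a valid standard Roman numeral.

Yes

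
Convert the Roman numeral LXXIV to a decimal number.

LXXIV: L=50, X=10, X=10, IV=4
50 + 10 + 10 + 4 = 74

74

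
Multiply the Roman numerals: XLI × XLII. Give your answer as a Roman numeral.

XLI = 41
XLII = 42
41 × 42 = 1722

MDCCXXII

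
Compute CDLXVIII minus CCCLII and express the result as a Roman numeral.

CDLXVIII = 468
CCCLII = 352
468 - 352 = 116

CXVI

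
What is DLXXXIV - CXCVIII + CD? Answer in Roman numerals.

DLXXXIV = 584, CXCVIII = 198, CD = 400
584 - 198 = 386
386 + 400 = 786

DCCLXXXVI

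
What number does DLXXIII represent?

DLXXIII: D=500, L=50, X=10, X=10, I=1, I=1, I=1
500 + 50 + 10 + 10 + 1 + 1 + 1 = 573

573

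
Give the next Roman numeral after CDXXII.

CDXXII = 422; next is 423

CDXXIII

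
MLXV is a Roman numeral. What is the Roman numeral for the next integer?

MLXV = 1065; next is 1066

MLXVI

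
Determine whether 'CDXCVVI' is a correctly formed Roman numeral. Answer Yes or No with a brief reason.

'CDXCVVI': V should not appear more than once

No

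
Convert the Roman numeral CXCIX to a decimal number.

CXCIX: C=100, XC=90, IX=9
100 + 90 + 9 = 199

199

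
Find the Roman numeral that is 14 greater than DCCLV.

DCCLV = 755
755 + 14 = 769

DCCLXIX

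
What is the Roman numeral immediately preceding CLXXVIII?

CLXXVIII = 178, so the previous integer is 178 - 1 = 177

CLXXVII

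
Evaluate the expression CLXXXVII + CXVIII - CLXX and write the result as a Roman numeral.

CLXXXVII = 187, CXVIII = 118, CLXX = 170
187 + 118 = 305
305 - 170 = 135

CXXXV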